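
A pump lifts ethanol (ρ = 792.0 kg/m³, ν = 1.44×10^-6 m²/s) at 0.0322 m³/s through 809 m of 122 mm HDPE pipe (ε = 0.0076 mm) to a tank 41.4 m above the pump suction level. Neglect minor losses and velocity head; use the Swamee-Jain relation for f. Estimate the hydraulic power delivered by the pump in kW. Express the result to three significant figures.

P_hyd ≈ 20.4 kW

V = 4Q/(πD²) = 2.755 m/s; Re = 2.33×10^5; ε/D = 6.23×10^-5; f = 0.01568
h_f = f(L/D)V²/2g = 40.20 m
Total head H = z + h_f = 41.4 + 40.20 = 81.60 m
P_hyd = ρgQH = 792.0·9.81·0.0322·81.60 = 20.41 kW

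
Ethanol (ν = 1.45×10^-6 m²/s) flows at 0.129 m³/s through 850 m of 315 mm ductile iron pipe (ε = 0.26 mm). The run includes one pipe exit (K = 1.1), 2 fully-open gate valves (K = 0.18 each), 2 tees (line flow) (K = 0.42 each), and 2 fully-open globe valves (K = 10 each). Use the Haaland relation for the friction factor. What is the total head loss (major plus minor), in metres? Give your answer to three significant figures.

V = 4Q/(πD²) = 1.655 m/s; V²/2g = 0.1397 m
Re = 3.60×10^5, ε/D = 8.25×10^-4 → f = 0.01960 (Haaland)
Major: h_f = f(L/D)·V²/2g = 0.01960·2698·0.1397 = 7.387 m
Minor: ΣK = 22.3; h_m = ΣK·V²/2g = 3.114 m
Total H_L = 7.387 + 3.114 = 10.50 m

H_L ≈ 10.5 m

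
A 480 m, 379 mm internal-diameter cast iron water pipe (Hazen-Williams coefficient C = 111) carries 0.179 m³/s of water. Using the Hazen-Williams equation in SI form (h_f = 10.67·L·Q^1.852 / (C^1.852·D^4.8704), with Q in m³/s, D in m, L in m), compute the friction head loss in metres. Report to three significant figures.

h_f ≈ 3.89 m

h_f = 10.67·480·0.179^1.852 / (111^1.852·0.379^4.8704) = 3.890 m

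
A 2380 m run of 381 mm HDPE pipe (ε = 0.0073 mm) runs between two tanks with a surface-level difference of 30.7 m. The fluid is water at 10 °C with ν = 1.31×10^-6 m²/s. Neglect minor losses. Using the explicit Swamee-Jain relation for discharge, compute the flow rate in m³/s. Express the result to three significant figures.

Q ≈ 0.317 m³/s

Swamee-Jain (Type II): Q = -0.965·√(gD⁵h_f/L)·ln[ε/(3.7D) + √(3.17ν²L/(gD³h_f))]
√(gD⁵h_f/L) = √(9.81·0.381⁵·30.7/2380) = 0.03187
ε/(3.7D) = 5.18×10^-6; √(3.17ν²L/(gD³h_f)) = 2.79×10^-5
Q = -0.965·0.03187·ln(3.306×10^-5) = 0.3173 m³/s
Check: V = 2.78 m/s, Re = 8.10×10^5, f = 0.01243, h_f = 30.7 m ≈ 30.7 m ✓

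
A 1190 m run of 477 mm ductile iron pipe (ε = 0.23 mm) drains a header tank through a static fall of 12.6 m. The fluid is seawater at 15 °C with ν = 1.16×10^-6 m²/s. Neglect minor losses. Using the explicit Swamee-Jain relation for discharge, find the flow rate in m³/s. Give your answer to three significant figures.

Swamee-Jain (Type II): Q = -0.965·√(gD⁵h_f/L)·ln[ε/(3.7D) + √(3.17ν²L/(gD³h_f))]
√(gD⁵h_f/L) = √(9.81·0.477⁵·12.6/1190) = 0.05065
ε/(3.7D) = 1.30×10^-4; √(3.17ν²L/(gD³h_f)) = 1.95×10^-5
Q = -0.965·0.05065·ln(1.498×10^-4) = 0.4304 m³/s
Check: V = 2.41 m/s, Re = 9.90×10^5, f = 0.01718, h_f = 12.7 m ≈ 12.6 m ✓

Q ≈ 0.430 m³/s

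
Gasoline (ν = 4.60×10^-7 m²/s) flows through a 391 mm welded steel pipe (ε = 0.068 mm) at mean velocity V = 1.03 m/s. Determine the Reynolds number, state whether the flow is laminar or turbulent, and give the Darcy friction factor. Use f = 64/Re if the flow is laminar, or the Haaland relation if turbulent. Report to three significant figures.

Re ≈ 8.76×10^5; turbulent; f ≈ 0.0144

Re = VD/ν = 1.030·0.391/4.60×10^-7 = 8.76×10^5
Re > 4000 → turbulent; ε/D = 1.74×10^-4
Haaland: f = 0.01441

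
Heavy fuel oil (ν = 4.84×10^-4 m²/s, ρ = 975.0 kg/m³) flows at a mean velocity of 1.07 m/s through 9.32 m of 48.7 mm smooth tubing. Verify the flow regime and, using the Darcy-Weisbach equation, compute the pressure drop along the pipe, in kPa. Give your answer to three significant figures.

Re = VD/ν = 1.07·0.04870/4.84×10^-4 = 108 → laminar (Re < 2300)
f = 64/Re = 0.5944
h_f = f(L/D)V²/(2g) = 0.5944·(9.32/0.04870)·1.07²/(2·9.81) = 6.638 m
Δp = ρg·h_f = 975.0·9.81·6.638 = 63.50 kPa

Δp ≈ 63.5 kPa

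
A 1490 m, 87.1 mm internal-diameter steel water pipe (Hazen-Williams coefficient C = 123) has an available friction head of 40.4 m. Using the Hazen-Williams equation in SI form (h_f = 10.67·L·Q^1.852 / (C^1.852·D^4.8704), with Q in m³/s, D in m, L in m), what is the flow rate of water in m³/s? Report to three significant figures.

Q ≈ 0.00797 m³/s

Rearranging: Q = [h_f·C^1.852·D^4.8704 / (10.67·L)]^(1/1.852)
Q = [40.4·123^1.852·0.0871^4.8704 / (10.67·1490)]^0.540 = 0.007965 m³/s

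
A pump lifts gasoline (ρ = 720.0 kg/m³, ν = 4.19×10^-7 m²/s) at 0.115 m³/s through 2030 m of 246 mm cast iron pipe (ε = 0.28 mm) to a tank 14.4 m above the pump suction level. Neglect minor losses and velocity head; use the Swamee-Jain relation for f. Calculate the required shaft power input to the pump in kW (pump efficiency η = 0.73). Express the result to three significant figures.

P_shaft ≈ 72.3 kW

V = 4Q/(πD²) = 2.420 m/s; Re = 1.42×10^6; ε/D = 0.00114; f = 0.02054
h_f = f(L/D)V²/2g = 50.57 m
Total head H = z + h_f = 14.4 + 50.57 = 64.97 m
P_hyd = ρgQH = 720.0·9.81·0.115·64.97 = 52.77 kW
P_shaft = P_hyd/η = 52.77/0.73 = 72.29 kW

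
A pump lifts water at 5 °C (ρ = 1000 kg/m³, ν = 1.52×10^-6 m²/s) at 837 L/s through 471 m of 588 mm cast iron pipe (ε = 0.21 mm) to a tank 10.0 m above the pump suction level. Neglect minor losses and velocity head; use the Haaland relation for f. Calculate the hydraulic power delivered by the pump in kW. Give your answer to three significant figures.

V = 4Q/(πD²) = 3.082 m/s; Re = 1.19×10^6; ε/D = 3.57×10^-4; f = 0.01601
h_f = f(L/D)V²/2g = 6.211 m
Total head H = z + h_f = 10.0 + 6.211 = 16.21 m
P_hyd = ρgQH = 1000·9.81·0.837·16.21 = 133.1 kW

P_hyd ≈ 133 kW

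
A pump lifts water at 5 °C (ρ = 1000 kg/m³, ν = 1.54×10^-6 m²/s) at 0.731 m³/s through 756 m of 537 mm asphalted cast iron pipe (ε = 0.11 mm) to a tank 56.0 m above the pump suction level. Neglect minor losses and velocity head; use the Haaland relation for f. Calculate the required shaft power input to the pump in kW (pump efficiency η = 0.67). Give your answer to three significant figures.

V = 4Q/(πD²) = 3.228 m/s; Re = 1.13×10^6; ε/D = 2.05×10^-4; f = 0.01457
h_f = f(L/D)V²/2g = 10.89 m
Total head H = z + h_f = 56.0 + 10.89 = 66.89 m
P_hyd = ρgQH = 1000·9.81·0.731·66.89 = 479.7 kW
P_shaft = P_hyd/η = 479.7/0.67 = 715.9 kW

P_shaft ≈ 716 kW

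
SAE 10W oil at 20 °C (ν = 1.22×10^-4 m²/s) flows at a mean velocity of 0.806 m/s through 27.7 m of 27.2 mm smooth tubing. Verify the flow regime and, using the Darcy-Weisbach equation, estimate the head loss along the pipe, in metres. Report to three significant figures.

Re = VD/ν = 0.806·0.02720/1.22×10^-4 = 180 → laminar (Re < 2300)
f = 64/Re = 0.3562
h_f = f(L/D)V²/(2g) = 0.3562·(27.7/0.02720)·0.806²/(2·9.81) = 12.01 m

h_f ≈ 12.0 m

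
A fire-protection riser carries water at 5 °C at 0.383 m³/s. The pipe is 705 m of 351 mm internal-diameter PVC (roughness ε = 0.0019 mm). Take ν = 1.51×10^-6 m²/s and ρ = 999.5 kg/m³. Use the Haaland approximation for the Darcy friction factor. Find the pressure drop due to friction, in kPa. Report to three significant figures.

Δp ≈ 186 kPa

V = 4Q/(πD²) = 4·0.383/(π·0.351²) = 3.958 m/s
Re = VD/ν = 3.958·0.351/1.51×10^-6 = 9.20×10^5 → turbulent
ε/D = 0.0019/351 = 5.41×10^-6
Haaland: f = 0.01184
h_f = f(L/D)V²/(2g) = 0.01184·(705/0.351)·3.958²/(2·9.81) = 18.99 m
Δp = ρg·h_f = 999.5·9.81·18.99 = 186.2 kPa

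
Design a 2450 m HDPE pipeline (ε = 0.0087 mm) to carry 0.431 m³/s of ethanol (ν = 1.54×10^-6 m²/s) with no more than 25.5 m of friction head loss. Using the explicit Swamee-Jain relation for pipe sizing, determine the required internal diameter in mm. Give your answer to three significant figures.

D ≈ 454 mm

Swamee-Jain (Type III): D = 0.66·[ε^1.25·(LQ²/(gh_f))^4.75 + ν·Q^9.4·(L/(gh_f))^5.2]^0.04
LQ²/(gh_f) = 1.819; L/(gh_f) = 9.794
Term 1 = ε^1.25·(…)^4.75 = 8.11×10^-6; Term 2 = ν·Q^9.4·(…)^5.2 = 8.03×10^-5
D = 0.66·(8.11×10^-6 + 8.03×10^-5)^0.04 = 0.4544 m = 454 mm
Check: V = 2.66 m/s, Re = 7.84×10^5, f = 0.01249, h_f = 24.3 m ≈ 25.5 m ✓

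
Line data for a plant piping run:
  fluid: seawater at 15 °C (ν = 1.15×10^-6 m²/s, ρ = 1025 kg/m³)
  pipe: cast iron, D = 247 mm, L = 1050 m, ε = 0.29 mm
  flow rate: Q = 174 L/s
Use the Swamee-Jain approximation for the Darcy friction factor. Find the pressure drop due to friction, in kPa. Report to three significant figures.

V = 4Q/(πD²) = 4·0.174/(π·0.247²) = 3.631 m/s
Re = VD/ν = 3.631·0.247/1.15×10^-6 = 7.80×10^5 → turbulent
ε/D = 0.29/247 = 0.00117
Swamee-Jain: f = 0.02087
h_f = f(L/D)V²/(2g) = 0.02087·(1050/0.247)·3.631²/(2·9.81) = 59.63 m
Δp = ρg·h_f = 1025·9.81·59.63 = 599.6 kPa

Δp ≈ 600 kPa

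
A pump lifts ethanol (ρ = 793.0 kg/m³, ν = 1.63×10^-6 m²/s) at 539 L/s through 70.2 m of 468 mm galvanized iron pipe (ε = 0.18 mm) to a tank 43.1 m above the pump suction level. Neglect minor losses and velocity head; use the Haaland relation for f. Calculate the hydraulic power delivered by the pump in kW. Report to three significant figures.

V = 4Q/(πD²) = 3.133 m/s; Re = 9.00×10^5; ε/D = 3.85×10^-4; f = 0.01638
h_f = f(L/D)V²/2g = 1.229 m
Total head H = z + h_f = 43.1 + 1.229 = 44.33 m
P_hyd = ρgQH = 793.0·9.81·0.539·44.33 = 185.9 kW

P_hyd ≈ 186 kW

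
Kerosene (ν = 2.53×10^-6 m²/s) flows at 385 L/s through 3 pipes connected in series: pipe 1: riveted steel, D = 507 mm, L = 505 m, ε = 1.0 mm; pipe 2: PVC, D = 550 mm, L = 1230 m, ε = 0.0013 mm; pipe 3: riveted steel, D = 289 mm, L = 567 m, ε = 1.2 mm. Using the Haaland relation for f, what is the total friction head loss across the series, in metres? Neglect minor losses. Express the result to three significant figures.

Pipe 1: V = 1.907 m/s, Re = 3.82×10^5, ε/D = 0.00197, f = 0.02380, h_1 = f(L/D)V²/2g = 4.395 m
Pipe 2: V = 1.620 m/s, Re = 3.52×10^5, ε/D = 2.36×10^-6, f = 0.01394, h_2 = f(L/D)V²/2g = 4.173 m
Pipe 3: V = 5.869 m/s, Re = 6.70×10^5, ε/D = 0.00415, f = 0.02893, h_3 = f(L/D)V²/2g = 99.66 m
Series → Q common, losses add: H = Σh = 108.2 m

H ≈ 108 m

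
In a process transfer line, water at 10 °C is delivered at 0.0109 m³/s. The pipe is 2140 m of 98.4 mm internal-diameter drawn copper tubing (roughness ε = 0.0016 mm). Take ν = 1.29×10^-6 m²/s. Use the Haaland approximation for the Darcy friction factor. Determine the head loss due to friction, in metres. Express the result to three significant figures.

V = 4Q/(πD²) = 4·0.0109/(π·0.0984²) = 1.433 m/s
Re = VD/ν = 1.433·0.0984/1.29×10^-6 = 1.09×10^5 → turbulent
ε/D = 0.0016/98.4 = 1.63×10^-5
Haaland: f = 0.01756
h_f = f(L/D)V²/(2g) = 0.01756·(2140/0.0984)·1.433²/(2·9.81) = 39.99 m

h_f ≈ 40.0 m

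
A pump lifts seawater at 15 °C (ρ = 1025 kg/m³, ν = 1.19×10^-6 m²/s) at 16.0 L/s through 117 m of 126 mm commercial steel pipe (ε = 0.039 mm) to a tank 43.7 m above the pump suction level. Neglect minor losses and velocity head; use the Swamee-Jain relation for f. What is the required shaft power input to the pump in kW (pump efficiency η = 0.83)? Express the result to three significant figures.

V = 4Q/(πD²) = 1.283 m/s; Re = 1.36×10^5; ε/D = 3.10×10^-4; f = 0.01872
h_f = f(L/D)V²/2g = 1.459 m
Total head H = z + h_f = 43.7 + 1.459 = 45.16 m
P_hyd = ρgQH = 1025·9.81·0.0160·45.16 = 7.265 kW
P_shaft = P_hyd/η = 7.265/0.83 = 8.753 kW

P_shaft ≈ 8.75 kW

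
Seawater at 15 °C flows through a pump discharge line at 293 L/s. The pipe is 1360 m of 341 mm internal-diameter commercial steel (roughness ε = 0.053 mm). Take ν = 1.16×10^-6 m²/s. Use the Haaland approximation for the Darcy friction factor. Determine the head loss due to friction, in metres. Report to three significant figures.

V = 4Q/(πD²) = 4·0.293/(π·0.341²) = 3.208 m/s
Re = VD/ν = 3.208·0.341/1.16×10^-6 = 9.43×10^5 → turbulent
ε/D = 0.053/341 = 1.55×10^-4
Haaland: f = 0.01413
h_f = f(L/D)V²/(2g) = 0.01413·(1360/0.341)·3.208²/(2·9.81) = 29.56 m

h_f ≈ 29.6 m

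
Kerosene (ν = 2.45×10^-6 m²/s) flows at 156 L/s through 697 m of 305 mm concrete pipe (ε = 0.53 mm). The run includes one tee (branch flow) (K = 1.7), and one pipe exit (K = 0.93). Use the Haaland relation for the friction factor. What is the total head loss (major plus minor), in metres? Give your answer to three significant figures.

V = 4Q/(πD²) = 2.135 m/s; V²/2g = 0.2324 m
Re = 2.66×10^5, ε/D = 0.00174 → f = 0.02327 (Haaland)
Major: h_f = f(L/D)·V²/2g = 0.02327·2285·0.2324 = 12.36 m
Minor: ΣK = 2.63; h_m = ΣK·V²/2g = 0.6111 m
Total H_L = 12.36 + 0.6111 = 12.97 m

H_L ≈ 13.0 m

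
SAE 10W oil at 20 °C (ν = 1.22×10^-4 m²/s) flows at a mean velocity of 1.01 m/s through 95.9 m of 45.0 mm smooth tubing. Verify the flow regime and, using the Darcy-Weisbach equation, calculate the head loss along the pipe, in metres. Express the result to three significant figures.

Re = VD/ν = 1.01·0.04500/1.22×10^-4 = 373 → laminar (Re < 2300)
f = 64/Re = 0.1718
h_f = f(L/D)V²/(2g) = 0.1718·(95.9/0.04500)·1.01²/(2·9.81) = 19.04 m

h_f ≈ 19.0 m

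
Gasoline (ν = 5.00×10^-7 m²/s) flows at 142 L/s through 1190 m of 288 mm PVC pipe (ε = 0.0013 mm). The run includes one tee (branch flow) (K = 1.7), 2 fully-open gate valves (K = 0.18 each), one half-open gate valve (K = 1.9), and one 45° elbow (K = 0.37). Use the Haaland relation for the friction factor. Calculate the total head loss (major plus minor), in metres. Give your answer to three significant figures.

V = 4Q/(πD²) = 2.180 m/s; V²/2g = 0.2422 m
Re = 1.26×10^6, ε/D = 4.51×10^-6 → f = 0.01125 (Haaland)
Major: h_f = f(L/D)·V²/2g = 0.01125·4132·0.2422 = 11.25 m
Minor: ΣK = 4.33; h_m = ΣK·V²/2g = 1.049 m
Total H_L = 11.25 + 1.049 = 12.30 m

H_L ≈ 12.3 m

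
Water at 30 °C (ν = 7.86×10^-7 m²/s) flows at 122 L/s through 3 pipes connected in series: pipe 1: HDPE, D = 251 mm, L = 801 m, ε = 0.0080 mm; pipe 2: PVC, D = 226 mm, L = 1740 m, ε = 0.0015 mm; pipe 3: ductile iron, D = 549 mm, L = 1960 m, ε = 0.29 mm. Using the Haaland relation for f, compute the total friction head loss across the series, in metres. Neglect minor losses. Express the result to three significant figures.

H ≈ 56.7 m

Pipe 1: V = 2.466 m/s, Re = 7.87×10^5, ε/D = 3.19×10^-5, f = 0.01258, h_1 = f(L/D)V²/2g = 12.44 m
Pipe 2: V = 3.041 m/s, Re = 8.74×10^5, ε/D = 6.64×10^-6, f = 0.01196, h_2 = f(L/D)V²/2g = 43.40 m
Pipe 3: V = 0.5154 m/s, Re = 3.60×10^5, ε/D = 5.28×10^-4, f = 0.01804, h_3 = f(L/D)V²/2g = 0.8719 m
Series → Q common, losses add: H = Σh = 56.71 m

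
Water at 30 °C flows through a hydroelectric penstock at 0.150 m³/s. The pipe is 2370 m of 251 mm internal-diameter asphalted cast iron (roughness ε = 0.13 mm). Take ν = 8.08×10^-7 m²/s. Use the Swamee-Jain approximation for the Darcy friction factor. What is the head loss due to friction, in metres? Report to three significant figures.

h_f ≈ 77.2 m

V = 4Q/(πD²) = 4·0.150/(π·0.251²) = 3.031 m/s
Re = VD/ν = 3.031·0.251/8.08×10^-7 = 9.42×10^5 → turbulent
ε/D = 0.13/251 = 5.18×10^-4
Swamee-Jain: f = 0.01745
h_f = f(L/D)V²/(2g) = 0.01745·(2370/0.251)·3.031²/(2·9.81) = 77.18 m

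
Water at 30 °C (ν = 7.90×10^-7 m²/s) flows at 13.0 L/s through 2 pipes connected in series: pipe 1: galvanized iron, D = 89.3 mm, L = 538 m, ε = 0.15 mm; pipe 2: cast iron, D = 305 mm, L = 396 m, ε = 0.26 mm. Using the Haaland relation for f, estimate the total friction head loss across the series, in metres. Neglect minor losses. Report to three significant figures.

Pipe 1: V = 2.076 m/s, Re = 2.35×10^5, ε/D = 0.00168, f = 0.02317, h_1 = f(L/D)V²/2g = 30.65 m
Pipe 2: V = 0.1779 m/s, Re = 6.87×10^4, ε/D = 8.52×10^-4, f = 0.02235, h_2 = f(L/D)V²/2g = 0.04682 m
Series → Q common, losses add: H = Σh = 30.70 m

H ≈ 30.7 m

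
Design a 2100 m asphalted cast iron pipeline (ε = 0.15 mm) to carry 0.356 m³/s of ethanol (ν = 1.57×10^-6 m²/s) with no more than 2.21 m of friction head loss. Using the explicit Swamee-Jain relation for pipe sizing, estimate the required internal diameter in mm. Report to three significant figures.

D ≈ 701 mm

Swamee-Jain (Type III): D = 0.66·[ε^1.25·(LQ²/(gh_f))^4.75 + ν·Q^9.4·(L/(gh_f))^5.2]^0.04
LQ²/(gh_f) = 12.28; L/(gh_f) = 96.86
Term 1 = ε^1.25·(…)^4.75 = 2.47; Term 2 = ν·Q^9.4·(…)^5.2 = 2.03
D = 0.66·(2.47 + 2.03)^0.04 = 0.7009 m = 701 mm
Check: V = 0.923 m/s, Re = 4.12×10^5, f = 0.01591, h_f = 2.07 m ≈ 2.21 m ✓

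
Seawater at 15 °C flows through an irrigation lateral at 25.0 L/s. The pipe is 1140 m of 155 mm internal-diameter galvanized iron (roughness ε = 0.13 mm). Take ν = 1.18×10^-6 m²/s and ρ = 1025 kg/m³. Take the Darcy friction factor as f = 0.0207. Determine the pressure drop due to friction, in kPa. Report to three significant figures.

Δp ≈ 137 kPa

V = 4Q/(πD²) = 4·0.0250/(π·0.155²) = 1.325 m/s
h_f = f(L/D)V²/(2g) = 0.02070·(1140/0.155)·1.325²/(2·9.81) = 13.62 m
Δp = ρg·h_f = 1025·9.81·13.62 = 137.0 kPa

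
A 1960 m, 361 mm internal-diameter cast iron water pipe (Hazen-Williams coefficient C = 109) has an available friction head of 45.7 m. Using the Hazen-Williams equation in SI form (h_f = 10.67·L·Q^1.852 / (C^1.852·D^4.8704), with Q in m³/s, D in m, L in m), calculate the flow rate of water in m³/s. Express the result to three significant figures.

Rearranging: Q = [h_f·C^1.852·D^4.8704 / (10.67·L)]^(1/1.852)
Q = [45.7·109^1.852·0.361^4.8704 / (10.67·1960)]^0.540 = 0.2737 m³/s

Q ≈ 0.274 m³/s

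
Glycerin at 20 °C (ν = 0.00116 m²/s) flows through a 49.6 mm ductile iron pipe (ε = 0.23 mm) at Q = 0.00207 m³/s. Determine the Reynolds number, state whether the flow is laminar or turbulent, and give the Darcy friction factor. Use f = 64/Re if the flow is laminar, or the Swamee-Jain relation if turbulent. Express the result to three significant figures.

Re ≈ 45.8; laminar; f = 64/Re ≈ 1.40

V = 4Q/(πD²) = 1.071 m/s
Re = VD/ν = 1.071·0.0496/0.00116 = 45.8
Re < 2300 → laminar → f = 64/Re = 1.397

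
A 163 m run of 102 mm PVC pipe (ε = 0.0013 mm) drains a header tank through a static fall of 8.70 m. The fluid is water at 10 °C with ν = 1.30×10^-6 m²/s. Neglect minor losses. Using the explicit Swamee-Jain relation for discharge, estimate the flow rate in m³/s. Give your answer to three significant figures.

Swamee-Jain (Type II): Q = -0.965·√(gD⁵h_f/L)·ln[ε/(3.7D) + √(3.17ν²L/(gD³h_f))]
√(gD⁵h_f/L) = √(9.81·0.102⁵·8.70/163) = 0.002404
ε/(3.7D) = 3.44×10^-6; √(3.17ν²L/(gD³h_f)) = 9.82×10^-5
Q = -0.965·0.002404·ln(1.016×10^-4) = 0.02133 m³/s
Check: V = 2.61 m/s, Re = 2.05×10^5, f = 0.01558, h_f = 8.65 m ≈ 8.70 m ✓

Q ≈ 0.0213 m³/s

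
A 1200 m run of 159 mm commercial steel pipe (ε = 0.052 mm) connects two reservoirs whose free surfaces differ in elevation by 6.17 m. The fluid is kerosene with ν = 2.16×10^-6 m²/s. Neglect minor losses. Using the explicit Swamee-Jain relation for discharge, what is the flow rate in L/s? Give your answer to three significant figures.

Q ≈ 17.3 L/s

Swamee-Jain (Type II): Q = -0.965·√(gD⁵h_f/L)·ln[ε/(3.7D) + √(3.17ν²L/(gD³h_f))]
√(gD⁵h_f/L) = √(9.81·0.159⁵·6.17/1200) = 0.002264
ε/(3.7D) = 8.84×10^-5; √(3.17ν²L/(gD³h_f)) = 2.70×10^-4
Q = -0.965·0.002264·ln(3.585×10^-4) = 0.01733 m³/s
Check: V = 0.873 m/s, Re = 6.43×10^4, f = 0.02106, h_f = 6.17 m ≈ 6.17 m ✓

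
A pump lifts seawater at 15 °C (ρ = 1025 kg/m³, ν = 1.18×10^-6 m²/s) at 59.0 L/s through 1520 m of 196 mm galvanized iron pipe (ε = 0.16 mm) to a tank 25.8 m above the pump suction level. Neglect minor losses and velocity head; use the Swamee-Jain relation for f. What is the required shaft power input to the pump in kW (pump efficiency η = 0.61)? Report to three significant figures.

V = 4Q/(πD²) = 1.955 m/s; Re = 3.25×10^5; ε/D = 8.16×10^-4; f = 0.01987
h_f = f(L/D)V²/2g = 30.03 m
Total head H = z + h_f = 25.8 + 30.03 = 55.83 m
P_hyd = ρgQH = 1025·9.81·0.0590·55.83 = 33.12 kW
P_shaft = P_hyd/η = 33.12/0.61 = 54.29 kW

P_shaft ≈ 54.3 kW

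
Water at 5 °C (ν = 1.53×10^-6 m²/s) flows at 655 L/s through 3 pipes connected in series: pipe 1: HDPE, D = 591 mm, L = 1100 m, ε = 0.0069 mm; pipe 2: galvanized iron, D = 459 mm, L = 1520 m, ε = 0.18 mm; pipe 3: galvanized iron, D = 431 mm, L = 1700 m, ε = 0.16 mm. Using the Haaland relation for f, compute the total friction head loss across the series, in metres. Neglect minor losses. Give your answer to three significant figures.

Pipe 1: V = 2.388 m/s, Re = 9.22×10^5, ε/D = 1.17×10^-5, f = 0.01195, h_1 = f(L/D)V²/2g = 6.461 m
Pipe 2: V = 3.958 m/s, Re = 1.19×10^6, ε/D = 3.92×10^-4, f = 0.01630, h_2 = f(L/D)V²/2g = 43.11 m
Pipe 3: V = 4.489 m/s, Re = 1.26×10^6, ε/D = 3.71×10^-4, f = 0.01610, h_3 = f(L/D)V²/2g = 65.25 m
Series → Q common, losses add: H = Σh = 114.8 m

H ≈ 115 m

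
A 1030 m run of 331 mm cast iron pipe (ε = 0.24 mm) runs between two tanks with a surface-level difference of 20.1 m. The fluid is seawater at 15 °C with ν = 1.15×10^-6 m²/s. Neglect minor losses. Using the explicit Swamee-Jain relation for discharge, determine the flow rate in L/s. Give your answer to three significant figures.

Swamee-Jain (Type II): Q = -0.965·√(gD⁵h_f/L)·ln[ε/(3.7D) + √(3.17ν²L/(gD³h_f))]
√(gD⁵h_f/L) = √(9.81·0.331⁵·20.1/1030) = 0.02758
ε/(3.7D) = 1.96×10^-4; √(3.17ν²L/(gD³h_f)) = 2.46×10^-5
Q = -0.965·0.02758·ln(2.205×10^-4) = 0.2241 m³/s
Check: V = 2.60 m/s, Re = 7.50×10^5, f = 0.01880, h_f = 20.2 m ≈ 20.1 m ✓

Q ≈ 224 L/s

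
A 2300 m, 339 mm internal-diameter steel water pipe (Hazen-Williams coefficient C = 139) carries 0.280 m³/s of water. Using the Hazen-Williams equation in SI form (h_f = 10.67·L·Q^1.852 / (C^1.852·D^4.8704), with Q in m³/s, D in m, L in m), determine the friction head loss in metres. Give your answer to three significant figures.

h_f = 10.67·2300·0.280^1.852 / (139^1.852·0.339^4.8704) = 48.45 m

h_f ≈ 48.4 m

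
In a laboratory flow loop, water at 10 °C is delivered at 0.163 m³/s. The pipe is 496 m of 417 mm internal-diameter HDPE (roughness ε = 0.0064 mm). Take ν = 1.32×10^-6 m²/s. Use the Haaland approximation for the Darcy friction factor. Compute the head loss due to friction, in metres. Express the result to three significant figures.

V = 4Q/(πD²) = 4·0.163/(π·0.417²) = 1.194 m/s
Re = VD/ν = 1.194·0.417/1.32×10^-6 = 3.77×10^5 → turbulent
ε/D = 0.0064/417 = 1.53×10^-5
Haaland: f = 0.01389
h_f = f(L/D)V²/(2g) = 0.01389·(496/0.417)·1.194²/(2·9.81) = 1.200 m

h_f ≈ 1.20 m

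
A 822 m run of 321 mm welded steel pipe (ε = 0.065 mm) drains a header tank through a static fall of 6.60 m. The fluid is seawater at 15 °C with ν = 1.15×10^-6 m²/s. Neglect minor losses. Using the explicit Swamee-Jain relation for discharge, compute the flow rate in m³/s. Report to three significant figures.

Swamee-Jain (Type II): Q = -0.965·√(gD⁵h_f/L)·ln[ε/(3.7D) + √(3.17ν²L/(gD³h_f))]
√(gD⁵h_f/L) = √(9.81·0.321⁵·6.60/822) = 0.01638
ε/(3.7D) = 5.47×10^-5; √(3.17ν²L/(gD³h_f)) = 4.01×10^-5
Q = -0.965·0.01638·ln(9.484×10^-5) = 0.1465 m³/s
Check: V = 1.81 m/s, Re = 5.05×10^5, f = 0.01552, h_f = 6.64 m ≈ 6.60 m ✓

Q ≈ 0.146 m³/s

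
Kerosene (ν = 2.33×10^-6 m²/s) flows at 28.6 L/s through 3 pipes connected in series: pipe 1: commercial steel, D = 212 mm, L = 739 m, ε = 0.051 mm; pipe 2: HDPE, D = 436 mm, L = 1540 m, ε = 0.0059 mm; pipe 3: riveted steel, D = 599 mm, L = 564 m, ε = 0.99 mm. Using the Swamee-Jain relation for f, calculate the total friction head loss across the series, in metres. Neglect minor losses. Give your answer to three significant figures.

Pipe 1: V = 0.8102 m/s, Re = 7.37×10^4, ε/D = 2.41×10^-4, f = 0.02021, h_1 = f(L/D)V²/2g = 2.357 m
Pipe 2: V = 0.1916 m/s, Re = 3.58×10^4, ε/D = 1.35×10^-5, f = 0.02246, h_2 = f(L/D)V²/2g = 0.1483 m
Pipe 3: V = 0.1015 m/s, Re = 2.61×10^4, ε/D = 0.00165, f = 0.02821, h_3 = f(L/D)V²/2g = 0.01395 m
Series → Q common, losses add: H = Σh = 2.519 m

H ≈ 2.52 m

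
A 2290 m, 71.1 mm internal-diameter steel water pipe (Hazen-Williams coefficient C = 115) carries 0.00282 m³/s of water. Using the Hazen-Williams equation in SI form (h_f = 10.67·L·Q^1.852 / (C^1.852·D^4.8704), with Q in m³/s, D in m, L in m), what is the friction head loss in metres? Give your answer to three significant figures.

h_f = 10.67·2290·0.00282^1.852 / (115^1.852·0.0711^4.8704) = 27.63 m

h_f ≈ 27.6 m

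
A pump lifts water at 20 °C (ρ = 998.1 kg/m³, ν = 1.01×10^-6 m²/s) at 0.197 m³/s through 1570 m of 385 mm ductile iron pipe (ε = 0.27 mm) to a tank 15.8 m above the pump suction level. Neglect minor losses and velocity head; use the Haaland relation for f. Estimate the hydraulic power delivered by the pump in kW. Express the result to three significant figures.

V = 4Q/(πD²) = 1.692 m/s; Re = 6.45×10^5; ε/D = 7.01×10^-4; f = 0.01860
h_f = f(L/D)V²/2g = 11.07 m
Total head H = z + h_f = 15.8 + 11.07 = 26.87 m
P_hyd = ρgQH = 998.1·9.81·0.197·26.87 = 51.84 kW

P_hyd ≈ 51.8 kW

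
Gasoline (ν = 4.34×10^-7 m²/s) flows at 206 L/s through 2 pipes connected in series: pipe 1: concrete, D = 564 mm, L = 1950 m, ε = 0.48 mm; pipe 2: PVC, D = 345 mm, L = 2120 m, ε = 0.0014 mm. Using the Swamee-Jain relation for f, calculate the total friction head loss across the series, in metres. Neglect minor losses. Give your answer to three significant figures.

H ≈ 18.6 m

Pipe 1: V = 0.8246 m/s, Re = 1.07×10^6, ε/D = 8.51×10^-4, f = 0.01930, h_1 = f(L/D)V²/2g = 2.312 m
Pipe 2: V = 2.204 m/s, Re = 1.75×10^6, ε/D = 4.06×10^-6, f = 0.01073, h_2 = f(L/D)V²/2g = 16.32 m
Series → Q common, losses add: H = Σh = 18.63 m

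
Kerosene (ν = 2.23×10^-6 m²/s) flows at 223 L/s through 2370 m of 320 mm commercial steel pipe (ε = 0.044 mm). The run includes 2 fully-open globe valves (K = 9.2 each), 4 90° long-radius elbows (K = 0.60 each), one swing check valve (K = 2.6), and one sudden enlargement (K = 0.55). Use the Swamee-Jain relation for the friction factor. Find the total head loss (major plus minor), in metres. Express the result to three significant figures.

H_L ≈ 53.7 m

V = 4Q/(πD²) = 2.773 m/s; V²/2g = 0.3919 m
Re = 3.98×10^5, ε/D = 1.37×10^-4 → f = 0.01526 (Swamee-Jain)
Major: h_f = f(L/D)·V²/2g = 0.01526·7406·0.3919 = 44.28 m
Minor: ΣK = 23.9; h_m = ΣK·V²/2g = 9.385 m
Total H_L = 44.28 + 9.385 = 53.66 m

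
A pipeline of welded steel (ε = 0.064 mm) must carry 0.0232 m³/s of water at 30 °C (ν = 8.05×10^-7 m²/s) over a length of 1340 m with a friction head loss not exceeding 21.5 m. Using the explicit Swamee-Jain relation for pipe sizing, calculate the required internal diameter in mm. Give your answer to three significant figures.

D ≈ 141 mm

Swamee-Jain (Type III): D = 0.66·[ε^1.25·(LQ²/(gh_f))^4.75 + ν·Q^9.4·(L/(gh_f))^5.2]^0.04
LQ²/(gh_f) = 0.003420; L/(gh_f) = 6.353
Term 1 = ε^1.25·(…)^4.75 = 1.11×10^-17; Term 2 = ν·Q^9.4·(…)^5.2 = 5.21×10^-18
D = 0.66·(1.11×10^-17 + 5.21×10^-18)^0.04 = 0.1406 m = 141 mm
Check: V = 1.49 m/s, Re = 2.61×10^5, f = 0.01826, h_f = 19.8 m ≈ 21.5 m ✓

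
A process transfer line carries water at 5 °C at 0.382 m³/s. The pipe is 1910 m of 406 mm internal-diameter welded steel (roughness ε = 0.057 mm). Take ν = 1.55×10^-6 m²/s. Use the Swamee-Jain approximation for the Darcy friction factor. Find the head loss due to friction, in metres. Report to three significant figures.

h_f ≈ 29.9 m

V = 4Q/(πD²) = 4·0.382/(π·0.406²) = 2.951 m/s
Re = VD/ν = 2.951·0.406/1.55×10^-6 = 7.73×10^5 → turbulent
ε/D = 0.057/406 = 1.40×10^-4
Swamee-Jain: f = 0.01434
h_f = f(L/D)V²/(2g) = 0.01434·(1910/0.406)·2.951²/(2·9.81) = 29.93 m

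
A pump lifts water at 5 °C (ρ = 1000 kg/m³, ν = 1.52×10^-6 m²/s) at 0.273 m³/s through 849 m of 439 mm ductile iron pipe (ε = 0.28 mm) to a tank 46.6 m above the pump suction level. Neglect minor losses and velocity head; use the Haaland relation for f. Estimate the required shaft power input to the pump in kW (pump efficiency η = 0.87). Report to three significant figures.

P_shaft ≈ 162 kW

V = 4Q/(πD²) = 1.804 m/s; Re = 5.21×10^5; ε/D = 6.38×10^-4; f = 0.01837
h_f = f(L/D)V²/2g = 5.891 m
Total head H = z + h_f = 46.6 + 5.891 = 52.49 m
P_hyd = ρgQH = 1000·9.81·0.273·52.49 = 140.6 kW
P_shaft = P_hyd/η = 140.6/0.87 = 161.6 kW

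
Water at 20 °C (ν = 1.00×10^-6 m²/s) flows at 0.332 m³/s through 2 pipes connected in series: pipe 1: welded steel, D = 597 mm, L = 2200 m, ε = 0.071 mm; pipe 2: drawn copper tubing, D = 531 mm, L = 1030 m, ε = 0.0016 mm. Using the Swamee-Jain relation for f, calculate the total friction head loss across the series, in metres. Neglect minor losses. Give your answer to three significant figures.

H ≈ 6.44 m

Pipe 1: V = 1.186 m/s, Re = 7.08×10^5, ε/D = 1.19×10^-4, f = 0.01418, h_1 = f(L/D)V²/2g = 3.747 m
Pipe 2: V = 1.499 m/s, Re = 7.96×10^5, ε/D = 3.01×10^-6, f = 0.01213, h_2 = f(L/D)V²/2g = 2.696 m
Series → Q common, losses add: H = Σh = 6.443 m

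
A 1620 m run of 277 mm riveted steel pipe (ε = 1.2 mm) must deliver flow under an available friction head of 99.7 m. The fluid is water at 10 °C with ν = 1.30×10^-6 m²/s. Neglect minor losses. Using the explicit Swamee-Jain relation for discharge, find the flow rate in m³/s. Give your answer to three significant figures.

Swamee-Jain (Type II): Q = -0.965·√(gD⁵h_f/L)·ln[ε/(3.7D) + √(3.17ν²L/(gD³h_f))]
√(gD⁵h_f/L) = √(9.81·0.277⁵·99.7/1620) = 0.03138
ε/(3.7D) = 0.00117; √(3.17ν²L/(gD³h_f)) = 2.04×10^-5
Q = -0.965·0.03138·ln(0.001191) = 0.2039 m³/s
Check: V = 3.38 m/s, Re = 7.21×10^5, f = 0.02932, h_f = 100 m ≈ 99.7 m ✓

Q ≈ 0.204 m³/s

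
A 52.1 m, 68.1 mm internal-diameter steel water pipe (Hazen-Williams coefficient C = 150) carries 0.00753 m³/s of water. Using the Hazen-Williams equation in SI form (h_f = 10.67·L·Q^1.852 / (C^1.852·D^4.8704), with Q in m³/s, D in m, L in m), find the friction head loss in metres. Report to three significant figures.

h_f = 10.67·52.1·0.00753^1.852 / (150^1.852·0.0681^4.8704) = 2.922 m

h_f ≈ 2.92 m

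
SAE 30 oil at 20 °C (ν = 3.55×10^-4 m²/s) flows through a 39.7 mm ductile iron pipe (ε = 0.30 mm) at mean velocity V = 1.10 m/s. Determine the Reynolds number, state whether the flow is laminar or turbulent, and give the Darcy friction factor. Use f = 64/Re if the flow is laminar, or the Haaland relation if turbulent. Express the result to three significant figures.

Re = VD/ν = 1.100·0.0397/3.55×10^-4 = 123
Re < 2300 → laminar → f = 64/Re = 0.5203

Re ≈ 123; laminar; f = 64/Re ≈ 0.520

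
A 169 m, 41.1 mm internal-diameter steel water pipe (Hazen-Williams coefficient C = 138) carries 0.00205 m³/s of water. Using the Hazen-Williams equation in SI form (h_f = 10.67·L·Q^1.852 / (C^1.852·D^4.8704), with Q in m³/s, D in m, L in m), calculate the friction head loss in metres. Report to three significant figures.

h_f ≈ 11.6 m

h_f = 10.67·169·0.00205^1.852 / (138^1.852·0.0411^4.8704) = 11.63 m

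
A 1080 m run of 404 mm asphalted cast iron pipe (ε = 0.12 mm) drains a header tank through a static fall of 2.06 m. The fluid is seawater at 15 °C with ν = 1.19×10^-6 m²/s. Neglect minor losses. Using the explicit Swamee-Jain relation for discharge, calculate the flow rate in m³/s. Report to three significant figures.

Swamee-Jain (Type II): Q = -0.965·√(gD⁵h_f/L)·ln[ε/(3.7D) + √(3.17ν²L/(gD³h_f))]
√(gD⁵h_f/L) = √(9.81·0.404⁵·2.06/1080) = 0.01419
ε/(3.7D) = 8.03×10^-5; √(3.17ν²L/(gD³h_f)) = 6.03×10^-5
Q = -0.965·0.01419·ln(1.406×10^-4) = 0.1215 m³/s
Check: V = 0.948 m/s, Re = 3.22×10^5, f = 0.01693, h_f = 2.07 m ≈ 2.06 m ✓

Q ≈ 0.121 m³/s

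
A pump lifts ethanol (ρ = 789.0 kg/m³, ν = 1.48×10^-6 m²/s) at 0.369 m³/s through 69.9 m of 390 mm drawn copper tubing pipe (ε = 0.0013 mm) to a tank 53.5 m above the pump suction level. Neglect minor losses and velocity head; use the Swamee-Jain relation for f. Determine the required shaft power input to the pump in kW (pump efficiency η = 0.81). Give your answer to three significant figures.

V = 4Q/(πD²) = 3.089 m/s; Re = 8.14×10^5; ε/D = 3.33×10^-6; f = 0.01209
h_f = f(L/D)V²/2g = 1.054 m
Total head H = z + h_f = 53.5 + 1.054 = 54.55 m
P_hyd = ρgQH = 789.0·9.81·0.369·54.55 = 155.8 kW
P_shaft = P_hyd/η = 155.8/0.81 = 192.4 kW

P_shaft ≈ 192 kW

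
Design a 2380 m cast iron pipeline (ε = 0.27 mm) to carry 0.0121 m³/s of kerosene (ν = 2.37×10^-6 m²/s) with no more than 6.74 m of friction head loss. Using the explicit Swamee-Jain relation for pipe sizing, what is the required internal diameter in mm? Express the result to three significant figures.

Swamee-Jain (Type III): D = 0.66·[ε^1.25·(LQ²/(gh_f))^4.75 + ν·Q^9.4·(L/(gh_f))^5.2]^0.04
LQ²/(gh_f) = 0.005270; L/(gh_f) = 36.00
Term 1 = ε^1.25·(…)^4.75 = 5.22×10^-16; Term 2 = ν·Q^9.4·(…)^5.2 = 2.79×10^-16
D = 0.66·(5.22×10^-16 + 2.79×10^-16)^0.04 = 0.1643 m = 164 mm
Check: V = 0.571 m/s, Re = 3.96×10^4, f = 0.02662, h_f = 6.40 m ≈ 6.74 m ✓

D ≈ 164 mm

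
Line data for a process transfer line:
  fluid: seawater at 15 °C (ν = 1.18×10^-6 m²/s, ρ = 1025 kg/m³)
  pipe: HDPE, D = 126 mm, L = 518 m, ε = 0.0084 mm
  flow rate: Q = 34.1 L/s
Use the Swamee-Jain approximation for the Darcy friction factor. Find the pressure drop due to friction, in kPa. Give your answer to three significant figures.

V = 4Q/(πD²) = 4·0.0341/(π·0.126²) = 2.735 m/s
Re = VD/ν = 2.735·0.126/1.18×10^-6 = 2.92×10^5 → turbulent
ε/D = 0.0084/126 = 6.67×10^-5
Swamee-Jain: f = 0.01517
h_f = f(L/D)V²/(2g) = 0.01517·(518/0.126)·2.735²/(2·9.81) = 23.77 m
Δp = ρg·h_f = 1025·9.81·23.77 = 239.1 kPa

Δp ≈ 239 kPa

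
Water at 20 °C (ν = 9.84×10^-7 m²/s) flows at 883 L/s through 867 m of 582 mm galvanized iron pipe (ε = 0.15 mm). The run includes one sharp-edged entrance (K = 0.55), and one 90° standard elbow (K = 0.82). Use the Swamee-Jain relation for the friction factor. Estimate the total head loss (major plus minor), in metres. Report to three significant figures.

H_L ≈ 13.3 m

V = 4Q/(πD²) = 3.319 m/s; V²/2g = 0.5615 m
Re = 1.96×10^6, ε/D = 2.58×10^-4 → f = 0.01498 (Swamee-Jain)
Major: h_f = f(L/D)·V²/2g = 0.01498·1490·0.5615 = 12.53 m
Minor: ΣK = 1.37; h_m = ΣK·V²/2g = 0.7693 m
Total H_L = 12.53 + 0.7693 = 13.30 m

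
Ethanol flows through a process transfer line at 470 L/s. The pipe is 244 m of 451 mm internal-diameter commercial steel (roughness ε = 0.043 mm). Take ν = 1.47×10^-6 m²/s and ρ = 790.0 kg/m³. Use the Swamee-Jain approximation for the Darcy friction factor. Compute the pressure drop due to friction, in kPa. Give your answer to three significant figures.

V = 4Q/(πD²) = 4·0.470/(π·0.451²) = 2.942 m/s
Re = VD/ν = 2.942·0.451/1.47×10^-6 = 9.03×10^5 → turbulent
ε/D = 0.043/451 = 9.53×10^-5
Swamee-Jain: f = 0.01356
h_f = f(L/D)V²/(2g) = 0.01356·(244/0.451)·2.942²/(2·9.81) = 3.236 m
Δp = ρg·h_f = 790.0·9.81·3.236 = 25.08 kPa

Δp ≈ 25.1 kPa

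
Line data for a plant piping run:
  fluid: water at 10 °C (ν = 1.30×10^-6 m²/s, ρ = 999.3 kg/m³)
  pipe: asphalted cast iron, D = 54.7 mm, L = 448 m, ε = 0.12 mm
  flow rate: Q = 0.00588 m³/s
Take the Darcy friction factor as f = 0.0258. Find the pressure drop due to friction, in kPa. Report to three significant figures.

Δp ≈ 661 kPa

V = 4Q/(πD²) = 4·0.00588/(π·0.0547²) = 2.502 m/s
h_f = f(L/D)V²/(2g) = 0.02580·(448/0.0547)·2.502²/(2·9.81) = 67.43 m
Δp = ρg·h_f = 999.3·9.81·67.43 = 661.0 kPa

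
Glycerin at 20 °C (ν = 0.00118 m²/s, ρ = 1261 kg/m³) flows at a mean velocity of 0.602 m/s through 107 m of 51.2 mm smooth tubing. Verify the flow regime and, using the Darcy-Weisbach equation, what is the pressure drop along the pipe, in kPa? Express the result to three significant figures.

Δp ≈ 1170 kPa

Re = VD/ν = 0.602·0.05120/0.00118 = 26.1 → laminar (Re < 2300)
f = 64/Re = 2.450
h_f = f(L/D)V²/(2g) = 2.450·(107/0.05120)·0.602²/(2·9.81) = 94.58 m
Δp = ρg·h_f = 1261·9.81·94.58 = 1170 kPa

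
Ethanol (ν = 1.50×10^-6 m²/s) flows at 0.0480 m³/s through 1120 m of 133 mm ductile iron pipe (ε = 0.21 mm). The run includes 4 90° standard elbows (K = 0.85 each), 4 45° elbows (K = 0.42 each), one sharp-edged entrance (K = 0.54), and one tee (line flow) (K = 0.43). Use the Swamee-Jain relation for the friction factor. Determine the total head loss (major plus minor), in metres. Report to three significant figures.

H_L ≈ 121 m

V = 4Q/(πD²) = 3.455 m/s; V²/2g = 0.6084 m
Re = 3.06×10^5, ε/D = 0.00158 → f = 0.02286 (Swamee-Jain)
Major: h_f = f(L/D)·V²/2g = 0.02286·8421·0.6084 = 117.1 m
Minor: ΣK = 6.05; h_m = ΣK·V²/2g = 3.681 m
Total H_L = 117.1 + 3.681 = 120.8 m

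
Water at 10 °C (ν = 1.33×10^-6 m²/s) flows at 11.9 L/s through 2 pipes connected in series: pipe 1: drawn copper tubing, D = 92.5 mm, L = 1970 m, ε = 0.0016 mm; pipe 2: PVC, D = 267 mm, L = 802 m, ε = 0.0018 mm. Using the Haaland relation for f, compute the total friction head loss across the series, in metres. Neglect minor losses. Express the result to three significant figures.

Pipe 1: V = 1.771 m/s, Re = 1.23×10^5, ε/D = 1.73×10^-5, f = 0.01715, h_1 = f(L/D)V²/2g = 58.37 m
Pipe 2: V = 0.2125 m/s, Re = 4.27×10^4, ε/D = 6.74×10^-6, f = 0.02149, h_2 = f(L/D)V²/2g = 0.1486 m
Series → Q common, losses add: H = Σh = 58.52 m

H ≈ 58.5 m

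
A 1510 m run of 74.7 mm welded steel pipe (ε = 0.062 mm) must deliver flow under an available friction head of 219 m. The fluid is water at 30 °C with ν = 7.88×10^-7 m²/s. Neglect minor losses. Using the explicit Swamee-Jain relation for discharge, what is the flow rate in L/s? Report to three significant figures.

Q ≈ 14.3 L/s

Swamee-Jain (Type II): Q = -0.965·√(gD⁵h_f/L)·ln[ε/(3.7D) + √(3.17ν²L/(gD³h_f))]
√(gD⁵h_f/L) = √(9.81·0.0747⁵·219/1510) = 0.001819
ε/(3.7D) = 2.24×10^-4; √(3.17ν²L/(gD³h_f)) = 5.76×10^-5
Q = -0.965·0.001819·ln(2.819×10^-4) = 0.01435 m³/s
Check: V = 3.27 m/s, Re = 3.10×10^5, f = 0.01997, h_f = 221 m ≈ 219 m ✓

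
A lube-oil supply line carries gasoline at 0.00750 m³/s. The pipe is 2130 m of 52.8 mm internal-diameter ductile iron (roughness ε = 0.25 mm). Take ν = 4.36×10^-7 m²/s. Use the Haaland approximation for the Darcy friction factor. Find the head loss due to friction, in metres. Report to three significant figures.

h_f ≈ 727 m

V = 4Q/(πD²) = 4·0.00750/(π·0.0528²) = 3.425 m/s
Re = VD/ν = 3.425·0.0528/4.36×10^-7 = 4.15×10^5 → turbulent
ε/D = 0.25/52.8 = 0.00473
Haaland: f = 0.03015
h_f = f(L/D)V²/(2g) = 0.03015·(2130/0.0528)·3.425²/(2·9.81) = 727.3 m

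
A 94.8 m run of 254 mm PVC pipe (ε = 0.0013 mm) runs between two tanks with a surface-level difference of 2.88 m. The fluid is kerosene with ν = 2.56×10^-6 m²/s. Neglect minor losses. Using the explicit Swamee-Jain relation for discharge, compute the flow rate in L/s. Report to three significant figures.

Q ≈ 165 L/s

Swamee-Jain (Type II): Q = -0.965·√(gD⁵h_f/L)·ln[ε/(3.7D) + √(3.17ν²L/(gD³h_f))]
√(gD⁵h_f/L) = √(9.81·0.254⁵·2.88/94.8) = 0.01775
ε/(3.7D) = 1.38×10^-6; √(3.17ν²L/(gD³h_f)) = 6.52×10^-5
Q = -0.965·0.01775·ln(6.661×10^-5) = 0.1647 m³/s
Check: V = 3.25 m/s, Re = 3.23×10^5, f = 0.01424, h_f = 2.86 m ≈ 2.88 m ✓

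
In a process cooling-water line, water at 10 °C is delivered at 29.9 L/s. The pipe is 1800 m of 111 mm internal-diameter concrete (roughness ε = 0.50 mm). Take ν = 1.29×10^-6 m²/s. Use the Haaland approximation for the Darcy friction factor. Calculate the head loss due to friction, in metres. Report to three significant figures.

V = 4Q/(πD²) = 4·0.0299/(π·0.111²) = 3.090 m/s
Re = VD/ν = 3.090·0.111/1.29×10^-6 = 2.66×10^5 → turbulent
ε/D = 0.50/111 = 0.00450
Haaland: f = 0.02984
h_f = f(L/D)V²/(2g) = 0.02984·(1800/0.111)·3.090²/(2·9.81) = 235.4 m

h_f ≈ 235 m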